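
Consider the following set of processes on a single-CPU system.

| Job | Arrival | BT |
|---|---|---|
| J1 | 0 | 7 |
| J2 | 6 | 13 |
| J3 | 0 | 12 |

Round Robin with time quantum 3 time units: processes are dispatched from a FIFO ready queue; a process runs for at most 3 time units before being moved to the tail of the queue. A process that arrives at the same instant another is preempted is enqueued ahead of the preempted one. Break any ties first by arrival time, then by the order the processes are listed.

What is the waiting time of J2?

Schedule: | J1 0-3 | J3 3-6 | J1 6-9 | J2 9-12 | J3 12-15 | J1 15-16 | J2 16-19 | J3 19-22 | J2 22-25 | J3 25-28 | J2 28-32 |
Completion: J1=16  J2=32  J3=28
Turnaround (C−A): J1=16  J2=26  J3=28
Waiting(J2) = turnaround − burst = 26 − 13 = 13

13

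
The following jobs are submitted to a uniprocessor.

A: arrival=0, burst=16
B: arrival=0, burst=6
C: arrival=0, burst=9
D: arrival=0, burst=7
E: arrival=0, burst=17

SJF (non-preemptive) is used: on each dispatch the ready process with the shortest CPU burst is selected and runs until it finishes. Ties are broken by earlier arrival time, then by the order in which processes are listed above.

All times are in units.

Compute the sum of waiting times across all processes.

Timeline: | B 0-6 | D 6-13 | C 13-22 | A 22-38 | E 38-55 |
Completion: A=38  B=6  C=22  D=13  E=55
Waiting = turnaround − burst: A=22, B=0, C=13, D=6, E=38
Total waiting = 22 + 0 + 13 + 6 + 38 = 79

79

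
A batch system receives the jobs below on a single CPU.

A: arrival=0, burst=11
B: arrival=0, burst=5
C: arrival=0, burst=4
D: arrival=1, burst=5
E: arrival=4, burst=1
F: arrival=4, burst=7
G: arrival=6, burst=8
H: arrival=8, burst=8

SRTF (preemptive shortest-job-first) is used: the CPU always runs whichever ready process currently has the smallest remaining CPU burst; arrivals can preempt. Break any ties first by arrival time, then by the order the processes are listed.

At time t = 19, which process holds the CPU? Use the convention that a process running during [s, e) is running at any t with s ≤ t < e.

Timeline: | C 0-4 | E 4-5 | B 5-10 | D 10-15 | F 15-22 | G 22-30 | H 30-38 | A 38-49 |
Completion: A=49  B=10  C=4  D=15  E=5  F=22  G=30  H=38
Turnaround (C−A): A=49  B=10  C=4  D=14  E=1  F=18  G=24  H=30

F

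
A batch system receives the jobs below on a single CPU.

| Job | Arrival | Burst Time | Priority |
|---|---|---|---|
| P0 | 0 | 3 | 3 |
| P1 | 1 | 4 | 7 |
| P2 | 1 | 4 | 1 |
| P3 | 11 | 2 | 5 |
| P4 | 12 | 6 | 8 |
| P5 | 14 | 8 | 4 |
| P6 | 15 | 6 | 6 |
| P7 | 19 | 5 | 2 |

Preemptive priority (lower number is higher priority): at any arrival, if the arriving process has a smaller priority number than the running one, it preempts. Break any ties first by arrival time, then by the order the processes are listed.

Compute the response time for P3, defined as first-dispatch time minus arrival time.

0

Schedule: | P0 0-1 | P2 1-5 | P0 5-7 | P1 7-11 | P3 11-13 | P4 13-14 | P5 14-19 | P7 19-24 | P5 24-27 | P6 27-33 | P4 33-38 |
Completion: P0=7  P1=11  P2=5  P3=13  P4=38  P5=27  P6=33  P7=24
Response(P3) = first start − arrival = 11 − 11 = 0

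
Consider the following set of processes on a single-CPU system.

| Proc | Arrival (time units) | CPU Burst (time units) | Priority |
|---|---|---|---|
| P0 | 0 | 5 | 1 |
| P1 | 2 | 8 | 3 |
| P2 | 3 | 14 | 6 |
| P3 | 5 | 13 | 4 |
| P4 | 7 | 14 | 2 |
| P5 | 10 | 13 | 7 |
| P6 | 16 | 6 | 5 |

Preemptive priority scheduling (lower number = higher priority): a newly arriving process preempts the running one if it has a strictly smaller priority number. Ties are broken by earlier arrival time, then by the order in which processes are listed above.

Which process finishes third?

Gantt: | P0 0-5 | P1 5-7 | P4 7-21 | P1 21-27 | P3 27-40 | P6 40-46 | P2 46-60 | P5 60-73 |
Completion: P0=5  P1=27  P2=60  P3=40  P4=21  P5=73  P6=46
Finish order: P0 → P4 → P1 → P3 → P6 → P2 → P5

P1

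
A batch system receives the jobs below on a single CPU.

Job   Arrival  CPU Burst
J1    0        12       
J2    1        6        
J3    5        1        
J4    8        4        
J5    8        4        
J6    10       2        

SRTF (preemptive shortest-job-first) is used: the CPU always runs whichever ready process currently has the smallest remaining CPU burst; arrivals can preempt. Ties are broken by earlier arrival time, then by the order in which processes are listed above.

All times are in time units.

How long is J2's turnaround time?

7

Timeline: | J1 0-1 | J2 1-5 | J3 5-6 | J2 6-8 | J4 8-12 | J6 12-14 | J5 14-18 | J1 18-29 |
Completion: J1=29  J2=8  J3=6  J4=12  J5=18  J6=14
Turnaround(J2) = completion − arrival = 8 − 1 = 7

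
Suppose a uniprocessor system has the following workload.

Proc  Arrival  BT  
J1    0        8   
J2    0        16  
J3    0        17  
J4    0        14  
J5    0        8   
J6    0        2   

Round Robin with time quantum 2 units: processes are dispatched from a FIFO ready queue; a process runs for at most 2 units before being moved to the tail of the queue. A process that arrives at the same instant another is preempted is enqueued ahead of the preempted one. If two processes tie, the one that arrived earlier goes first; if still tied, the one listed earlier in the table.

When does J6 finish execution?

Gantt: | J1 0-2 | J2 2-4 | J3 4-6 | J4 6-8 | J5 8-10 | J6 10-12 | J1 12-14 | J2 14-16 | J3 16-18 | J4 18-20 | J5 20-22 | J1 22-24 | J2 24-26 | J3 26-28 | J4 28-30 | J5 30-32 | J1 32-34 | J2 34-36 | J3 36-38 | J4 38-40 | J5 40-42 | J2 42-44 | J3 44-46 | J4 46-48 | J2 48-50 | J3 50-52 | J4 52-54 | J2 54-56 | J3 56-58 | J4 58-60 | J2 60-62 | J3 62-65 |
Completion: J1=34  J2=62  J3=65  J4=60  J5=42  J6=12
Turnaround (C−A): J1=34  J2=62  J3=65  J4=60  J5=42  J6=12

12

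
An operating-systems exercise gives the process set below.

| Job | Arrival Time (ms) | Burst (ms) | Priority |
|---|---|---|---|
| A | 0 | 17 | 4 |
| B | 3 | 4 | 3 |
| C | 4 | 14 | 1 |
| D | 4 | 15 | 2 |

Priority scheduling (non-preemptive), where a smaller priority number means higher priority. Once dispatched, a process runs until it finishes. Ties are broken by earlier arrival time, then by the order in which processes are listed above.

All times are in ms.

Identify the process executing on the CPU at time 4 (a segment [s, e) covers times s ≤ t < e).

Schedule: | A 0-17 | C 17-31 | D 31-46 | B 46-50 |
Completion: A=17  B=50  C=31  D=46
Turnaround (C−A): A=17  B=47  C=27  D=42

A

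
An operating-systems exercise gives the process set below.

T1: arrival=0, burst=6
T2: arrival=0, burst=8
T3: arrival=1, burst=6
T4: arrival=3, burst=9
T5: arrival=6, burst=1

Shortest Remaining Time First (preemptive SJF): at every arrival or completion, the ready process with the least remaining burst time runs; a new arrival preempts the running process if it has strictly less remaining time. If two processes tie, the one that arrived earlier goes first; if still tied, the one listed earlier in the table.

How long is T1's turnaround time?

6

Timeline: | T1 0-6 | T5 6-7 | T3 7-13 | T2 13-21 | T4 21-30 |
Completion: T1=6  T2=21  T3=13  T4=30  T5=7
Turnaround(T1) = completion − arrival = 6 − 0 = 6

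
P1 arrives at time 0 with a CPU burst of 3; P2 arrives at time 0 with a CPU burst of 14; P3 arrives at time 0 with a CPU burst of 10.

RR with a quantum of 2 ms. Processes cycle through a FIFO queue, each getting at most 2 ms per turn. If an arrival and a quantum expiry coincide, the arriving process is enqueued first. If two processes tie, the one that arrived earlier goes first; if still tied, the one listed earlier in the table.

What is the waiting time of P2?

Timeline: | P1 0-2 | P2 2-4 | P3 4-6 | P1 6-7 | P2 7-9 | P3 9-11 | P2 11-13 | P3 13-15 | P2 15-17 | P3 17-19 | P2 19-21 | P3 21-23 | P2 23-27 |
Completion: P1=7  P2=27  P3=23
Turnaround (C−A): P1=7  P2=27  P3=23
Waiting(P2) = turnaround − burst = 27 − 14 = 13

13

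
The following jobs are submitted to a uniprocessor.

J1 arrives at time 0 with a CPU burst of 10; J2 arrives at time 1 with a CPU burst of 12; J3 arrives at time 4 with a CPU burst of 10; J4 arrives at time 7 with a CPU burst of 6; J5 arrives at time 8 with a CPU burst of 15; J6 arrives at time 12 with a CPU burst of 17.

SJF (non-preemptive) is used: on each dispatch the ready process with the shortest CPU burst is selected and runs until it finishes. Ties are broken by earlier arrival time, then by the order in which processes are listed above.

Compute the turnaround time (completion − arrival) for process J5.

Gantt: | J1 0-10 | J4 10-16 | J3 16-26 | J2 26-38 | J5 38-53 | J6 53-70 |
Completion: J1=10  J2=38  J3=26  J4=16  J5=53  J6=70
Turnaround (C−A): J1=10  J2=37  J3=22  J4=9  J5=45  J6=58
Turnaround(J5) = completion − arrival = 53 − 8 = 45

45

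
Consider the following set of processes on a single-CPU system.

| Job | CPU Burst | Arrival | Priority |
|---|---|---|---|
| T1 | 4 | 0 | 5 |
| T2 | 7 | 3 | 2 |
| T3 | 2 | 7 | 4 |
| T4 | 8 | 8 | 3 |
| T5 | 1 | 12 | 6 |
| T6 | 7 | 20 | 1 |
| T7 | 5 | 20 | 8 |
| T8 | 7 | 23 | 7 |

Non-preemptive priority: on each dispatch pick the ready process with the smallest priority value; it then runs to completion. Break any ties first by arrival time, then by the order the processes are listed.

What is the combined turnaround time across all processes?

96

Schedule: | T1 0-4 | T2 4-11 | T4 11-19 | T3 19-21 | T6 21-28 | T5 28-29 | T8 29-36 | T7 36-41 |
Completion: T1=4  T2=11  T3=21  T4=19  T5=29  T6=28  T7=41  T8=36
Turnaround (C−A): T1=4  T2=8  T3=14  T4=11  T5=17  T6=8  T7=21  T8=13
Turnaround = completion − arrival: T1=4, T2=8, T3=14, T4=11, T5=17, T6=8, T7=21, T8=13
Total turnaround = 4 + 8 + 14 + 11 + 17 + 8 + 21 + 13 = 96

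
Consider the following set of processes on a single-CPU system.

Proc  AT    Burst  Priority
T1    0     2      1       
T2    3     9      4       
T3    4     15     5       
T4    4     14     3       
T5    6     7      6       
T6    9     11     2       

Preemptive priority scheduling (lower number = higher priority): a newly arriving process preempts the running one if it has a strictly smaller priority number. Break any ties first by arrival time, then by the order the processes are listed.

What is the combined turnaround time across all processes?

Schedule: | T1 0-2 | idle 2-3 | T2 3-4 | T4 4-9 | T6 9-20 | T4 20-29 | T2 29-37 | T3 37-52 | T5 52-59 |
Completion: T1=2  T2=37  T3=52  T4=29  T5=59  T6=20
Turnaround = completion − arrival: T1=2, T2=34, T3=48, T4=25, T5=53, T6=11
Total turnaround = 2 + 34 + 48 + 25 + 53 + 11 = 173

173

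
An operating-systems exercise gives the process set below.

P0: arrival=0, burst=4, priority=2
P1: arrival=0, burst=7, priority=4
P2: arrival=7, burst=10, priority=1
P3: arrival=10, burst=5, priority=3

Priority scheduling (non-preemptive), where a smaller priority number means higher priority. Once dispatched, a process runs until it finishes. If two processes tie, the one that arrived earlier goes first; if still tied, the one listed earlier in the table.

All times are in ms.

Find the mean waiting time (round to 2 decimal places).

4.75

Timeline: | P0 0-4 | P1 4-11 | P2 11-21 | P3 21-26 |
Completion: P0=4  P1=11  P2=21  P3=26
Waiting times: P0=0, P1=4, P2=4, P3=11
Average waiting = (0+4+4+11) / 4 = 19/4 = 4.75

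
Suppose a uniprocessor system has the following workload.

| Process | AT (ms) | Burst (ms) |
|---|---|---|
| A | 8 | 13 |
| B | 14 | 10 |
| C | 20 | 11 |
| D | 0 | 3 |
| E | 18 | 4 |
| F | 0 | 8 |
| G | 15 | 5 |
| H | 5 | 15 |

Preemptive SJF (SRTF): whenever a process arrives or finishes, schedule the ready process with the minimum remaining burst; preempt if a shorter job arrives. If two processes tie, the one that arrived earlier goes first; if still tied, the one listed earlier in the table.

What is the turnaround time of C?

34

Gantt: | D 0-3 | F 3-11 | A 11-15 | G 15-20 | E 20-24 | A 24-33 | B 33-43 | C 43-54 | H 54-69 |
Completion: A=33  B=43  C=54  D=3  E=24  F=11  G=20  H=69
Turnaround(C) = completion − arrival = 54 − 20 = 34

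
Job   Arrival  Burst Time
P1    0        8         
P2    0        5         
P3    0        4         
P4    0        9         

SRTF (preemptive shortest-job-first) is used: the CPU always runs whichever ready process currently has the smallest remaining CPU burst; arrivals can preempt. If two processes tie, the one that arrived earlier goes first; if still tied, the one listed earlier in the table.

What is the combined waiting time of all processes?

Gantt: | P3 0-4 | P2 4-9 | P1 9-17 | P4 17-26 |
Completion: P1=17  P2=9  P3=4  P4=26
Waiting = turnaround − burst: P1=9, P2=4, P3=0, P4=17
Total waiting = 9 + 4 + 0 + 17 = 30

30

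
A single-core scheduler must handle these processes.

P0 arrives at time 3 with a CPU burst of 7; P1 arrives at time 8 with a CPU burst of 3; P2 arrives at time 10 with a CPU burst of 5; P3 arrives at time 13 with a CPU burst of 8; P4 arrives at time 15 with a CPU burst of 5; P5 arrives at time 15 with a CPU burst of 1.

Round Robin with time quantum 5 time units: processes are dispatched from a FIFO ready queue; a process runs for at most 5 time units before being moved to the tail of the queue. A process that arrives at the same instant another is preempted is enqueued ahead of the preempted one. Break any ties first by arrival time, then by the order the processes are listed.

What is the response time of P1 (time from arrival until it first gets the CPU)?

Schedule: | idle 0-3 | P0 3-8 | P1 8-11 | P0 11-13 | P2 13-18 | P3 18-23 | P4 23-28 | P5 28-29 | P3 29-32 |
Completion: P0=13  P1=11  P2=18  P3=32  P4=28  P5=29
Response(P1) = first start − arrival = 8 − 8 = 0

0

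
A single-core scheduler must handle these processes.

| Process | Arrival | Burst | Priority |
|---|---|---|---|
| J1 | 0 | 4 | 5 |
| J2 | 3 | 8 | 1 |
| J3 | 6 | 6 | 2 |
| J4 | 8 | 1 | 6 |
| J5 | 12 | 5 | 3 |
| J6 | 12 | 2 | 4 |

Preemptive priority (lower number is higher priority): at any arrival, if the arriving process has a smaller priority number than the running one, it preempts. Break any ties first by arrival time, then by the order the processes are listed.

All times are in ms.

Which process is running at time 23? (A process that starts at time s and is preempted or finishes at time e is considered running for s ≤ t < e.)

J6

Schedule: | J1 0-3 | J2 3-11 | J3 11-17 | J5 17-22 | J6 22-24 | J1 24-25 | J4 25-26 |
Completion: J1=25  J2=11  J3=17  J4=26  J5=22  J6=24
Turnaround (C−A): J1=25  J2=8  J3=11  J4=18  J5=10  J6=12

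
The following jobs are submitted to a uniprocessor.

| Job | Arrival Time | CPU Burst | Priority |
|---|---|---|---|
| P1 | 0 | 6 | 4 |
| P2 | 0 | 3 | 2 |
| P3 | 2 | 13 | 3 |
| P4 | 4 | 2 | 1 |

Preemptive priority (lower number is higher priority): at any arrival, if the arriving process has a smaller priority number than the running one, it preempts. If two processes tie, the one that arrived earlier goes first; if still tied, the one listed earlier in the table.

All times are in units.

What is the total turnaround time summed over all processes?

45

Schedule: | P2 0-3 | P3 3-4 | P4 4-6 | P3 6-18 | P1 18-24 |
Completion: P1=24  P2=3  P3=18  P4=6
Turnaround (C−A): P1=24  P2=3  P3=16  P4=2
Turnaround = completion − arrival: P1=24, P2=3, P3=16, P4=2
Total turnaround = 24 + 3 + 16 + 2 = 45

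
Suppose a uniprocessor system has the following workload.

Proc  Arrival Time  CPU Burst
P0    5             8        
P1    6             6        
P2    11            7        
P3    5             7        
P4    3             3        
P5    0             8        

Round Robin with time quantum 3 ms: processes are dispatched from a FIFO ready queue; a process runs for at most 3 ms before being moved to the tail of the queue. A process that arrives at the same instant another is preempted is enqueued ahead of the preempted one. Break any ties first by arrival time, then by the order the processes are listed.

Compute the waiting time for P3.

26

Schedule: | P5 0-3 | P4 3-6 | P5 6-9 | P0 9-12 | P3 12-15 | P1 15-18 | P5 18-20 | P2 20-23 | P0 23-26 | P3 26-29 | P1 29-32 | P2 32-35 | P0 35-37 | P3 37-38 | P2 38-39 |
Completion: P0=37  P1=32  P2=39  P3=38  P4=6  P5=20
Waiting(P3) = turnaround − burst = 33 − 7 = 26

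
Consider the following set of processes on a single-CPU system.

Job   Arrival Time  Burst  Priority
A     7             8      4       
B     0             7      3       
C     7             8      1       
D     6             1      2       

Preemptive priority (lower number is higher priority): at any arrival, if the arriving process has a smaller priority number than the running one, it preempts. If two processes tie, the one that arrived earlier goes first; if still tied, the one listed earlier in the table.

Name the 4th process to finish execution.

Gantt: | B 0-6 | D 6-7 | C 7-15 | B 15-16 | A 16-24 |
Completion: A=24  B=16  C=15  D=7
Finish order: D → C → B → A

A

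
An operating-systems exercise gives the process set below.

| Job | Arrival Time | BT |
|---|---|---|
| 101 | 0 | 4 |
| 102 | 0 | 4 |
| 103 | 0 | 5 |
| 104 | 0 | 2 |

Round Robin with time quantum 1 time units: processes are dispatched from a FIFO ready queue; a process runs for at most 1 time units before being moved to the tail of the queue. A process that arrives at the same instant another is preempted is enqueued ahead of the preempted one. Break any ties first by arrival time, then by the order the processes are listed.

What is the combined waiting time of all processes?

Timeline: | 101 0-1 | 102 1-2 | 103 2-3 | 104 3-4 | 101 4-5 | 102 5-6 | 103 6-7 | 104 7-8 | 101 8-9 | 102 9-10 | 103 10-11 | 101 11-12 | 102 12-13 | 103 13-15 |
Completion: 101=12  102=13  103=15  104=8
Turnaround (C−A): 101=12  102=13  103=15  104=8
Waiting = turnaround − burst: 101=8, 102=9, 103=10, 104=6
Total waiting = 8 + 9 + 10 + 6 = 33

33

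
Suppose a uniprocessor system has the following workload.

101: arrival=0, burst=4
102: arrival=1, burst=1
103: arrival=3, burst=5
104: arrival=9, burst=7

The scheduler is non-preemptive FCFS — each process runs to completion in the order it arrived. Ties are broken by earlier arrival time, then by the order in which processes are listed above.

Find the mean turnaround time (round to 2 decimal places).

5.75

Schedule: | 101 0-4 | 102 4-5 | 103 5-10 | 104 10-17 |
Completion: 101=4  102=5  103=10  104=17
Turnaround (C−A): 101=4  102=4  103=7  104=8
Turnaround times: 101=4, 102=4, 103=7, 104=8
Average turnaround = (4+4+7+8) / 4 = 23/4 = 5.75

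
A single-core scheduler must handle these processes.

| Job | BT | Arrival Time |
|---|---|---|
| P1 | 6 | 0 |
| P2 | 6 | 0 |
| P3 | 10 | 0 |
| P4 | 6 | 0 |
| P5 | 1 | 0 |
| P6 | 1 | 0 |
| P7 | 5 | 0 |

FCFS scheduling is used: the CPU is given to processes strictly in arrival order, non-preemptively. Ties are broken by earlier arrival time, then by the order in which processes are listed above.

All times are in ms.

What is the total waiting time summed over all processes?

127

Gantt: | P1 0-6 | P2 6-12 | P3 12-22 | P4 22-28 | P5 28-29 | P6 29-30 | P7 30-35 |
Completion: P1=6  P2=12  P3=22  P4=28  P5=29  P6=30  P7=35
Turnaround (C−A): P1=6  P2=12  P3=22  P4=28  P5=29  P6=30  P7=35
Waiting = turnaround − burst: P1=0, P2=6, P3=12, P4=22, P5=28, P6=29, P7=30
Total waiting = 0 + 6 + 12 + 22 + 28 + 29 + 30 = 127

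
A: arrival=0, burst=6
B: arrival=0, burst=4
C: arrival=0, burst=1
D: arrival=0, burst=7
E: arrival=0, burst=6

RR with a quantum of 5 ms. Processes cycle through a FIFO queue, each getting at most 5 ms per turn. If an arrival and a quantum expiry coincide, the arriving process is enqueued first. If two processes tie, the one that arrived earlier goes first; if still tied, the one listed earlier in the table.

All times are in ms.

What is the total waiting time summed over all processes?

63

Gantt: | A 0-5 | B 5-9 | C 9-10 | D 10-15 | E 15-20 | A 20-21 | D 21-23 | E 23-24 |
Completion: A=21  B=9  C=10  D=23  E=24
Waiting = turnaround − burst: A=15, B=5, C=9, D=16, E=18
Total waiting = 15 + 5 + 9 + 16 + 18 = 63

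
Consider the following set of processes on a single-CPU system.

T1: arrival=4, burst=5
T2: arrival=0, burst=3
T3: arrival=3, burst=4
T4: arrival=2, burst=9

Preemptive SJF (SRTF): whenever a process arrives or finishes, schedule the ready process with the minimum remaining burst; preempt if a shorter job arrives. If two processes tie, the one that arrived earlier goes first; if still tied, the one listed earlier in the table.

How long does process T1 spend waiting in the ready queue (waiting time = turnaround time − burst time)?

3

Schedule: | T2 0-3 | T3 3-7 | T1 7-12 | T4 12-21 |
Completion: T1=12  T2=3  T3=7  T4=21
Turnaround (C−A): T1=8  T2=3  T3=4  T4=19
Waiting(T1) = turnaround − burst = 8 − 5 = 3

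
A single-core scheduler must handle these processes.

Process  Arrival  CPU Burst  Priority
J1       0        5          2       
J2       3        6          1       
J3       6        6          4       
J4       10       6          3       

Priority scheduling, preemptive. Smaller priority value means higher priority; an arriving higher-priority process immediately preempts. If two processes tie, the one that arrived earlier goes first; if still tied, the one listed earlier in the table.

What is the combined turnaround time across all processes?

Gantt: | J1 0-3 | J2 3-9 | J1 9-11 | J4 11-17 | J3 17-23 |
Completion: J1=11  J2=9  J3=23  J4=17
Turnaround = completion − arrival: J1=11, J2=6, J3=17, J4=7
Total turnaround = 11 + 6 + 17 + 7 = 41

41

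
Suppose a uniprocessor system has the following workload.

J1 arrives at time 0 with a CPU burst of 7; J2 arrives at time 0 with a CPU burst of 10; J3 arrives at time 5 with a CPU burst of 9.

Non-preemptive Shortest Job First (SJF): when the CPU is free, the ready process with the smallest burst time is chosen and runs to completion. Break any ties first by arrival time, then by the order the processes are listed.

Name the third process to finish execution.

J2

Schedule: | J1 0-7 | J3 7-16 | J2 16-26 |
Completion: J1=7  J2=26  J3=16
Turnaround (C−A): J1=7  J2=26  J3=11
Finish order: J1 → J3 → J2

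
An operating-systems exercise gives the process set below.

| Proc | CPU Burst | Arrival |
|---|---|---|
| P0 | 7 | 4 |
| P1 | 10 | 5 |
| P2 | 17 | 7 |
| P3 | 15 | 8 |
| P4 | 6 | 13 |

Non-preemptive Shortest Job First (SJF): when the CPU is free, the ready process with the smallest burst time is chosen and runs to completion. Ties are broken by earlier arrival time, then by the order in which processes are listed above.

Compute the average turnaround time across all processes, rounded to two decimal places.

24.60

Schedule: | idle 0-4 | P0 4-11 | P1 11-21 | P4 21-27 | P3 27-42 | P2 42-59 |
Completion: P0=11  P1=21  P2=59  P3=42  P4=27
Turnaround (C−A): P0=7  P1=16  P2=52  P3=34  P4=14
Turnaround times: P0=7, P1=16, P2=52, P3=34, P4=14
Average turnaround = (7+16+52+34+14) / 5 = 123/5 = 24.60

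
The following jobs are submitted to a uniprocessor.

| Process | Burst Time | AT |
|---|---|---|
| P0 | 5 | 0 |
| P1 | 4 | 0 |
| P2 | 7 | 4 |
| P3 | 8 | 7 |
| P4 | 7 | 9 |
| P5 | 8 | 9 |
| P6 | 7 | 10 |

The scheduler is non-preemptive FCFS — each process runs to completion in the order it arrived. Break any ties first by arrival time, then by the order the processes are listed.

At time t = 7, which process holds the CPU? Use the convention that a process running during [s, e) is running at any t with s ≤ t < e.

P1

Schedule: | P0 0-5 | P1 5-9 | P2 9-16 | P3 16-24 | P4 24-31 | P5 31-39 | P6 39-46 |
Completion: P0=5  P1=9  P2=16  P3=24  P4=31  P5=39  P6=46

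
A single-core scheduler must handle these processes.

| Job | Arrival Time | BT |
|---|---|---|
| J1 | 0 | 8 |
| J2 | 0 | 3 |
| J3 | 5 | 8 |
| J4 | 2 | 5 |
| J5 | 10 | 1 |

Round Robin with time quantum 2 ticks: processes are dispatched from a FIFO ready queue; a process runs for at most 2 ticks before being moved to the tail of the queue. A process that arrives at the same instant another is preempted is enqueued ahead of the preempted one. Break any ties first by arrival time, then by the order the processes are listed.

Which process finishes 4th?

J1

Timeline: | J1 0-2 | J2 2-4 | J4 4-6 | J1 6-8 | J2 8-9 | J3 9-11 | J4 11-13 | J1 13-15 | J5 15-16 | J3 16-18 | J4 18-19 | J1 19-21 | J3 21-25 |
Completion: J1=21  J2=9  J3=25  J4=19  J5=16
Finish order: J2 → J5 → J4 → J1 → J3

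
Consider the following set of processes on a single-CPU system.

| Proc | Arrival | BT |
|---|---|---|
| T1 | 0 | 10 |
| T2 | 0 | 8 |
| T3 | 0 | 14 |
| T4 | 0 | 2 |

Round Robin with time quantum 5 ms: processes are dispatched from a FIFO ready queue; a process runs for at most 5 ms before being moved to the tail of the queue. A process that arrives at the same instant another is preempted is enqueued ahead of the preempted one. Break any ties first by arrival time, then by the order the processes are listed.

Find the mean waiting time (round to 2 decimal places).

16.00

Timeline: | T1 0-5 | T2 5-10 | T3 10-15 | T4 15-17 | T1 17-22 | T2 22-25 | T3 25-34 |
Completion: T1=22  T2=25  T3=34  T4=17
Turnaround (C−A): T1=22  T2=25  T3=34  T4=17
Waiting times: T1=12, T2=17, T3=20, T4=15
Average waiting = (12+17+20+15) / 4 = 64/4 = 16.00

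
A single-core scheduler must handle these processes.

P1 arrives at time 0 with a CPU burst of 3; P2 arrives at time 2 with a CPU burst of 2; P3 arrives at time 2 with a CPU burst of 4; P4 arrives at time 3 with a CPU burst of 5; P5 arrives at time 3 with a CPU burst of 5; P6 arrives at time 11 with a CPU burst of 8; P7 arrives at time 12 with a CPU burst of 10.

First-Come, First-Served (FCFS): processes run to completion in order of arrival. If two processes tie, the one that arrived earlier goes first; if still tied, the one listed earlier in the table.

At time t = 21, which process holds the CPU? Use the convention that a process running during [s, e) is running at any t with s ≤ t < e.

P6

Timeline: | P1 0-3 | P2 3-5 | P3 5-9 | P4 9-14 | P5 14-19 | P6 19-27 | P7 27-37 |
Completion: P1=3  P2=5  P3=9  P4=14  P5=19  P6=27  P7=37
Turnaround (C−A): P1=3  P2=3  P3=7  P4=11  P5=16  P6=16  P7=25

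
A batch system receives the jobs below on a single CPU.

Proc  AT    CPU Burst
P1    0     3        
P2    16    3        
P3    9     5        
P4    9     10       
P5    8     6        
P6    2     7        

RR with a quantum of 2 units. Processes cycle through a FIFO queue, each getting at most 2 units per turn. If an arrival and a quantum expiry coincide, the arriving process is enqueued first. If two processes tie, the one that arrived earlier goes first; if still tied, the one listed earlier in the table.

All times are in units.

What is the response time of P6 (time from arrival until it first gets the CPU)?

Gantt: | P1 0-2 | P6 2-4 | P1 4-5 | P6 5-9 | P5 9-11 | P3 11-13 | P4 13-15 | P6 15-16 | P5 16-18 | P3 18-20 | P4 20-22 | P2 22-24 | P5 24-26 | P3 26-27 | P4 27-29 | P2 29-30 | P4 30-34 |
Completion: P1=5  P2=30  P3=27  P4=34  P5=26  P6=16
Response(P6) = first start − arrival = 2 − 2 = 0

0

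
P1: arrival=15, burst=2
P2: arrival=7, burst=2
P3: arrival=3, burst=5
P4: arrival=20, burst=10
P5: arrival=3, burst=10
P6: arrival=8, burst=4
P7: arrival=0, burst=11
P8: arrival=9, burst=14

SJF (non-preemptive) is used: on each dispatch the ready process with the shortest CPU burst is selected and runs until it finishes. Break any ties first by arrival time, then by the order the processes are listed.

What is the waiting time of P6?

Schedule: | P7 0-11 | P2 11-13 | P6 13-17 | P1 17-19 | P3 19-24 | P5 24-34 | P4 34-44 | P8 44-58 |
Completion: P1=19  P2=13  P3=24  P4=44  P5=34  P6=17  P7=11  P8=58
Turnaround (C−A): P1=4  P2=6  P3=21  P4=24  P5=31  P6=9  P7=11  P8=49
Waiting(P6) = turnaround − burst = 9 − 4 = 5

5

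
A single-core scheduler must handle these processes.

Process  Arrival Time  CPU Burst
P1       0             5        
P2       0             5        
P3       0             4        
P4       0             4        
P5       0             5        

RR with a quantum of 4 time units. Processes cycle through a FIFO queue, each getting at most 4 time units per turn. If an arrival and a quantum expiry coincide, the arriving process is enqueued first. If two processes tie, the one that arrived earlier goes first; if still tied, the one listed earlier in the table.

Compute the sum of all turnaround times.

Timeline: | P1 0-4 | P2 4-8 | P3 8-12 | P4 12-16 | P5 16-20 | P1 20-21 | P2 21-22 | P5 22-23 |
Completion: P1=21  P2=22  P3=12  P4=16  P5=23
Turnaround (C−A): P1=21  P2=22  P3=12  P4=16  P5=23
Turnaround = completion − arrival: P1=21, P2=22, P3=12, P4=16, P5=23
Total turnaround = 21 + 22 + 12 + 16 + 23 = 94

94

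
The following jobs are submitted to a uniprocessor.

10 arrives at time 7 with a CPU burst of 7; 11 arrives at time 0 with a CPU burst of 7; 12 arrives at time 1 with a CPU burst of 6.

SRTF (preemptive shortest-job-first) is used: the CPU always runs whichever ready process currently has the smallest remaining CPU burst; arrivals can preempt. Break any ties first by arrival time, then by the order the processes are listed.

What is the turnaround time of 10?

Schedule: | 11 0-7 | 12 7-13 | 10 13-20 |
Completion: 10=20  11=7  12=13
Turnaround(10) = completion − arrival = 20 − 7 = 13

13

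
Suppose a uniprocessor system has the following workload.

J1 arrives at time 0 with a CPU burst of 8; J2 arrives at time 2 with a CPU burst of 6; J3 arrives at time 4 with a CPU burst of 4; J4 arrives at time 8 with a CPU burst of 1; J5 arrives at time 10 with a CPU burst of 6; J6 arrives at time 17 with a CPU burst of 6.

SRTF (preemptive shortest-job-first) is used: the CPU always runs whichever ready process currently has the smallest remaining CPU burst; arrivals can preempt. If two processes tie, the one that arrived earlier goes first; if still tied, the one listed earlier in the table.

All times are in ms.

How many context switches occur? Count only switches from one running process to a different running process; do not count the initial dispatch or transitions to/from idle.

Timeline: | J1 0-8 | J4 8-9 | J3 9-13 | J2 13-19 | J5 19-25 | J6 25-31 |
Completion: J1=8  J2=19  J3=13  J4=9  J5=25  J6=31
Turnaround (C−A): J1=8  J2=17  J3=9  J4=1  J5=15  J6=14

5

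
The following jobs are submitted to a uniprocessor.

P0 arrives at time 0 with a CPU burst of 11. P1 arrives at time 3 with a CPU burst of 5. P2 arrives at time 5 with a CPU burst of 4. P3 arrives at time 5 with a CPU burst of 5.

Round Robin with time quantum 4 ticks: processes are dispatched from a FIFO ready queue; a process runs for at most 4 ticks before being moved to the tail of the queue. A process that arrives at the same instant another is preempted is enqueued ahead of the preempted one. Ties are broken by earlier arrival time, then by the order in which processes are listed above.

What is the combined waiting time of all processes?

Schedule: | P0 0-4 | P1 4-8 | P0 8-12 | P2 12-16 | P3 16-20 | P1 20-21 | P0 21-24 | P3 24-25 |
Completion: P0=24  P1=21  P2=16  P3=25
Waiting = turnaround − burst: P0=13, P1=13, P2=7, P3=15
Total waiting = 13 + 13 + 7 + 15 = 48

48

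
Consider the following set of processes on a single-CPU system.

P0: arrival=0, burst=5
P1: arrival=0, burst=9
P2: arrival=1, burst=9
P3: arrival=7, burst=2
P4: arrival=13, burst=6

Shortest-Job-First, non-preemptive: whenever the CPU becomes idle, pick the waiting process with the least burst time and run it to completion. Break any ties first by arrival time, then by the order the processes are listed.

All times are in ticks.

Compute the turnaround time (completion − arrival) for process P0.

5

Gantt: | P0 0-5 | P1 5-14 | P3 14-16 | P4 16-22 | P2 22-31 |
Completion: P0=5  P1=14  P2=31  P3=16  P4=22
Turnaround (C−A): P0=5  P1=14  P2=30  P3=9  P4=9
Turnaround(P0) = completion − arrival = 5 − 0 = 5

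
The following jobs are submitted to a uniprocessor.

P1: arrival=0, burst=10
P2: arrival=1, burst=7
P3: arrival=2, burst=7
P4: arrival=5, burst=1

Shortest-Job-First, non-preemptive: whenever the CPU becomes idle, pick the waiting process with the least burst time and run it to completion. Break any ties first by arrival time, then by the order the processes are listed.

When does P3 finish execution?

Gantt: | P1 0-10 | P4 10-11 | P2 11-18 | P3 18-25 |
Completion: P1=10  P2=18  P3=25  P4=11
Turnaround (C−A): P1=10  P2=17  P3=23  P4=6

25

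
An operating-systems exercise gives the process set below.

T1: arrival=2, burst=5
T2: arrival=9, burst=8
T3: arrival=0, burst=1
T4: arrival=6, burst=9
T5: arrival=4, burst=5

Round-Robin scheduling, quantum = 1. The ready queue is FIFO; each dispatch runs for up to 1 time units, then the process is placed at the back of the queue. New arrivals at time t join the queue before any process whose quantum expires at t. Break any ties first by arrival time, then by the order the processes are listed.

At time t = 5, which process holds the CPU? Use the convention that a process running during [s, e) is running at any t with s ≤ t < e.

Timeline: | T3 0-1 | idle 1-2 | T1 2-4 | T5 4-5 | T1 5-6 | T5 6-7 | T4 7-8 | T1 8-9 | T5 9-10 | T4 10-11 | T2 11-12 | T1 12-13 | T5 13-14 | T4 14-15 | T2 15-16 | T5 16-17 | T4 17-18 | T2 18-19 | T4 19-20 | T2 20-21 | T4 21-22 | T2 22-23 | T4 23-24 | T2 24-25 | T4 25-26 | T2 26-27 | T4 27-28 | T2 28-29 |
Completion: T1=13  T2=29  T3=1  T4=28  T5=17
Turnaround (C−A): T1=11  T2=20  T3=1  T4=22  T5=13

T1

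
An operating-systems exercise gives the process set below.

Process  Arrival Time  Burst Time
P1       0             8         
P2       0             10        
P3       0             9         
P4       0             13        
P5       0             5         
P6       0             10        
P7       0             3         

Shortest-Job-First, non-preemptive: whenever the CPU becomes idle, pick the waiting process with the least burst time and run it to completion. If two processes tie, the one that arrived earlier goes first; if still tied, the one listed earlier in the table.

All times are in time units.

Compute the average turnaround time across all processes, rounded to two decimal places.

27.14

Gantt: | P7 0-3 | P5 3-8 | P1 8-16 | P3 16-25 | P2 25-35 | P6 35-45 | P4 45-58 |
Completion: P1=16  P2=35  P3=25  P4=58  P5=8  P6=45  P7=3
Turnaround times: P1=16, P2=35, P3=25, P4=58, P5=8, P6=45, P7=3
Average turnaround = (16+35+25+58+8+45+3) / 7 = 190/7 = 27.14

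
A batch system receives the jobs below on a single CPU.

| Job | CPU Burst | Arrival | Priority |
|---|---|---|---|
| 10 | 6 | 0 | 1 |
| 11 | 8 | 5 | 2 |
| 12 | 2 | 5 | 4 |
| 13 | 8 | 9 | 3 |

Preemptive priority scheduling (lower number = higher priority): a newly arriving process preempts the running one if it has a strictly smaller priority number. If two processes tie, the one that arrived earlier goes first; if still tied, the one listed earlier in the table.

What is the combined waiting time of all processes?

23

Schedule: | 10 0-6 | 11 6-14 | 13 14-22 | 12 22-24 |
Completion: 10=6  11=14  12=24  13=22
Turnaround (C−A): 10=6  11=9  12=19  13=13
Waiting = turnaround − burst: 10=0, 11=1, 12=17, 13=5
Total waiting = 0 + 1 + 17 + 5 = 23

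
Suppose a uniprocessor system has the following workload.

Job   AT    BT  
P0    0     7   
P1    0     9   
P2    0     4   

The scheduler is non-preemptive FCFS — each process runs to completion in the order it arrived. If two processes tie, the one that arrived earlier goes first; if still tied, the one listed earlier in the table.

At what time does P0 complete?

Schedule: | P0 0-7 | P1 7-16 | P2 16-20 |
Completion: P0=7  P1=16  P2=20

7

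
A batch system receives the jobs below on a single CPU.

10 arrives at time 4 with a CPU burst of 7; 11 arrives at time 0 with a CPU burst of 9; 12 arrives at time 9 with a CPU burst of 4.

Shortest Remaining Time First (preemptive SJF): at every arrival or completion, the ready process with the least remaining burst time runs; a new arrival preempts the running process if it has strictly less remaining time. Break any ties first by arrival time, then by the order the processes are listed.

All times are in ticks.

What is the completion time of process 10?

20

Gantt: | 11 0-9 | 12 9-13 | 10 13-20 |
Completion: 10=20  11=9  12=13
Turnaround (C−A): 10=16  11=9  12=4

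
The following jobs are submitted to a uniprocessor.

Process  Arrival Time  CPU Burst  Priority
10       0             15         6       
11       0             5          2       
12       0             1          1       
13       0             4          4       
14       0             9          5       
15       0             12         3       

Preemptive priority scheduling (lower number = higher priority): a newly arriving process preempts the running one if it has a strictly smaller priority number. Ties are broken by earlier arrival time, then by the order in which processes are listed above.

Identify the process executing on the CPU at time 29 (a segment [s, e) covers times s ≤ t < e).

14

Schedule: | 12 0-1 | 11 1-6 | 15 6-18 | 13 18-22 | 14 22-31 | 10 31-46 |
Completion: 10=46  11=6  12=1  13=22  14=31  15=18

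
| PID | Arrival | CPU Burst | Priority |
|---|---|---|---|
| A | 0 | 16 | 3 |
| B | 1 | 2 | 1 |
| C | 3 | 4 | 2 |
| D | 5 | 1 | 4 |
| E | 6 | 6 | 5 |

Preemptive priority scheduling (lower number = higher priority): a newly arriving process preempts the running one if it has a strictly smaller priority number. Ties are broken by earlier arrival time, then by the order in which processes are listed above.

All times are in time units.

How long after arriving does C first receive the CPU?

Schedule: | A 0-1 | B 1-3 | C 3-7 | A 7-22 | D 22-23 | E 23-29 |
Completion: A=22  B=3  C=7  D=23  E=29
Turnaround (C−A): A=22  B=2  C=4  D=18  E=23
Response(C) = first start − arrival = 3 − 3 = 0

0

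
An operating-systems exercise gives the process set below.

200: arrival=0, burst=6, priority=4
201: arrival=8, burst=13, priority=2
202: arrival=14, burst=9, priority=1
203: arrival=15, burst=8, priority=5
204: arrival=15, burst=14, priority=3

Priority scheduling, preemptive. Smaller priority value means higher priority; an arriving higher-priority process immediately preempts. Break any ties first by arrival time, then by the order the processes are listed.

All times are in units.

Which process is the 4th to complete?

Gantt: | 200 0-6 | idle 6-8 | 201 8-14 | 202 14-23 | 201 23-30 | 204 30-44 | 203 44-52 |
Completion: 200=6  201=30  202=23  203=52  204=44
Finish order: 200 → 202 → 201 → 204 → 203

204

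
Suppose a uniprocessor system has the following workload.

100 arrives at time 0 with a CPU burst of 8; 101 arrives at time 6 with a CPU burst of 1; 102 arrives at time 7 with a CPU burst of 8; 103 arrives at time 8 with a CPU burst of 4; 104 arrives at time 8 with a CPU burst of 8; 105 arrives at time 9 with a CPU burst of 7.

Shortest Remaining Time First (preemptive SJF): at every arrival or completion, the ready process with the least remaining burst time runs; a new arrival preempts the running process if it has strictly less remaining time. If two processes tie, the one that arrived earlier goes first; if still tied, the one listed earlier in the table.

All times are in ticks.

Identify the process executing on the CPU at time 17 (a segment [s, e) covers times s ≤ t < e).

105

Gantt: | 100 0-6 | 101 6-7 | 100 7-9 | 103 9-13 | 105 13-20 | 102 20-28 | 104 28-36 |
Completion: 100=9  101=7  102=28  103=13  104=36  105=20
Turnaround (C−A): 100=9  101=1  102=21  103=5  104=28  105=11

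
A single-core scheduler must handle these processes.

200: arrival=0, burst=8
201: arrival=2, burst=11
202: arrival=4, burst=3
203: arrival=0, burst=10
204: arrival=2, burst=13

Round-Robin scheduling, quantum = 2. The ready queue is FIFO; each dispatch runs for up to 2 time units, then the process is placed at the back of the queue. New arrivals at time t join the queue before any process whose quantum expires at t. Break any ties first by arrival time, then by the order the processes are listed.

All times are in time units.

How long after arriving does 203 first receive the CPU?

Gantt: | 200 0-2 | 203 2-4 | 201 4-6 | 204 6-8 | 200 8-10 | 202 10-12 | 203 12-14 | 201 14-16 | 204 16-18 | 200 18-20 | 202 20-21 | 203 21-23 | 201 23-25 | 204 25-27 | 200 27-29 | 203 29-31 | 201 31-33 | 204 33-35 | 203 35-37 | 201 37-39 | 204 39-41 | 201 41-42 | 204 42-45 |
Completion: 200=29  201=42  202=21  203=37  204=45
Response(203) = first start − arrival = 2 − 0 = 2

2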